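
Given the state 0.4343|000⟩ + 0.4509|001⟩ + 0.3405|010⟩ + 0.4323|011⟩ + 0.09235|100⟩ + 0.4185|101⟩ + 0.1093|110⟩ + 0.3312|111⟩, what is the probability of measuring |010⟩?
0.1159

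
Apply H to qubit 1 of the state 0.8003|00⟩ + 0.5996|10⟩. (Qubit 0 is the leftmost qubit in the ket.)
0.5659|00⟩ + 0.5659|01⟩ + 0.424|10⟩ + 0.424|11⟩

H on qubit 1 mixes each pair of kets that differ only in qubit 1: amplitudes (a, b) of (|…0…⟩, |…1…⟩) become ((a + b)/√2, (a − b)/√2). Kets absent from the input have amplitude 0.
(|00⟩, |01⟩): (a, b) = (0.8003, 0) → (0.5659, 0.5659)
(|10⟩, |11⟩): (a, b) = (0.5996, 0) → (0.424, 0.424)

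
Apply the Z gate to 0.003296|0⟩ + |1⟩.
0.003296|0⟩ - |1⟩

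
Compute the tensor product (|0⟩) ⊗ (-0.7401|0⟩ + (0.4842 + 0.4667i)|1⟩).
-0.7401|00⟩ + (0.4842 + 0.4667i)|01⟩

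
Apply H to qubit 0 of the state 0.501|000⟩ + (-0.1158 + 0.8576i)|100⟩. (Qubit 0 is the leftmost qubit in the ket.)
(0.2724 + 0.6064i)|000⟩ + (0.4361 - 0.6064i)|100⟩

H on qubit 0 mixes each pair of kets that differ only in qubit 0: amplitudes (a, b) of (|…0…⟩, |…1…⟩) become ((a + b)/√2, (a − b)/√2). Kets absent from the input have amplitude 0.
(|000⟩, |100⟩): (a, b) = (0.501, (-0.1158 + 0.8576i)) → ((0.2724 + 0.6064i), (0.4361 - 0.6064i))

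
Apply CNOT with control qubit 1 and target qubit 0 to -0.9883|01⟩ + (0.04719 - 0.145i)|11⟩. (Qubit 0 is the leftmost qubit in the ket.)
(0.04719 - 0.145i)|01⟩ - 0.9883|11⟩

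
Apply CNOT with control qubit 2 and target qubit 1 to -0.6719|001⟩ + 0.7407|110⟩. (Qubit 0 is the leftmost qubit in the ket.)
-0.6719|011⟩ + 0.7407|110⟩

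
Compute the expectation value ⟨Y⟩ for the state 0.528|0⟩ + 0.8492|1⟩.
0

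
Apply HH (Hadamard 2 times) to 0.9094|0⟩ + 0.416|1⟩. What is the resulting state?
0.9094|0⟩ + 0.416|1⟩

H² = I, so an even number of Hadamards cancels: H^2 = I and the state is unchanged.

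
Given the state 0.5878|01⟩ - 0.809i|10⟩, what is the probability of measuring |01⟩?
0.3455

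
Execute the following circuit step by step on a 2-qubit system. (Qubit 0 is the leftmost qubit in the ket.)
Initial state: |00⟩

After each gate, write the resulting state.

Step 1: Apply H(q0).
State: 1/√2|00⟩ + 1/√2|10⟩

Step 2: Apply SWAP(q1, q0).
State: 1/√2|00⟩ + 1/√2|01⟩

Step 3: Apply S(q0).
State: 1/√2|00⟩ + 1/√2|01⟩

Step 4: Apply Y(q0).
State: (1/√2)i|10⟩ + (1/√2)i|11⟩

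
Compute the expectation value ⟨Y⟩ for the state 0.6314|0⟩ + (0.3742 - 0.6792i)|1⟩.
-0.8577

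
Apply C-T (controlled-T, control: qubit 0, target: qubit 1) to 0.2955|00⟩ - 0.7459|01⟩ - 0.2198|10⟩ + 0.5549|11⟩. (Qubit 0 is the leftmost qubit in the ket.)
0.2955|00⟩ - 0.7459|01⟩ - 0.2198|10⟩ + (0.3924 + 0.3924i)|11⟩

C-T leaves the control-|0⟩ kets |00⟩, |01⟩ unchanged and applies T to qubit 1 on the control-|1⟩ pair (|10⟩, |11⟩).
T = [[1, 0], [0, (1/√2 + (1/√2)i)]].
With a = amp(|10⟩) = -0.2198 and b = amp(|11⟩) = 0.5549:
new amp(|10⟩) = (1)·a = -0.2198
new amp(|11⟩) = (1/√2 + (1/√2)i)·b = (0.3924 + 0.3924i)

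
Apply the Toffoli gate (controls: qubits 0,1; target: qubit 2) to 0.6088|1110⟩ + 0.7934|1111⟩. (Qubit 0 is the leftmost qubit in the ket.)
0.6088|1100⟩ + 0.7934|1101⟩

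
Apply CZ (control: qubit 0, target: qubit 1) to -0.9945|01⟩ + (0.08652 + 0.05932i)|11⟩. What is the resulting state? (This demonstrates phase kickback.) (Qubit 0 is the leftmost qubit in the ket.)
-0.9945|01⟩ + (-0.08652 - 0.05932i)|11⟩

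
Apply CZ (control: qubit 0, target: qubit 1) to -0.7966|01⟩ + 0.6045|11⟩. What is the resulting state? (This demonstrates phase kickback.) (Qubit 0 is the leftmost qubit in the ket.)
-0.7966|01⟩ - 0.6045|11⟩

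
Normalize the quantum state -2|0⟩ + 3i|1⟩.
-0.5547|0⟩ + 0.8321i|1⟩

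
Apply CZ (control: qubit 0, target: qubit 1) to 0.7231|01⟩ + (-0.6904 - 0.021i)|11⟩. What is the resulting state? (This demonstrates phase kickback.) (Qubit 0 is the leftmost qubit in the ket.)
0.7231|01⟩ + (0.6904 + 0.021i)|11⟩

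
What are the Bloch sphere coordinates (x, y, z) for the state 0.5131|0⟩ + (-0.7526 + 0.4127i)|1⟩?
(-0.7723, 0.4235, -0.4735)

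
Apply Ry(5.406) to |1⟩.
-0.4247|0⟩ - 0.9054|1⟩

Ry(5.406) = [[cos(θ/2), −sin(θ/2)], [sin(θ/2), cos(θ/2)]]; θ = 5.406, cos(θ/2) ≈ -0.90535, sin(θ/2) ≈ 0.424666.
With a = amp(|0⟩) = 0 and b = amp(|1⟩) = 1:
new amp(|0⟩) = (-0.90535)·a + (-0.424666)·b = -0.4247
new amp(|1⟩) = (0.424666)·a + (-0.90535)·b = -0.9054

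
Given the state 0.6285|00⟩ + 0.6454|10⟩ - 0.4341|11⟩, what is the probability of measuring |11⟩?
0.1884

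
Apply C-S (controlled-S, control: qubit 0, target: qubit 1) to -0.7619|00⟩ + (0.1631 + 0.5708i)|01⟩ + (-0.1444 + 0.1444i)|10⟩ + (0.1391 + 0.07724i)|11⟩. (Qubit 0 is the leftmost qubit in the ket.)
-0.7619|00⟩ + (0.1631 + 0.5708i)|01⟩ + (-0.1444 + 0.1444i)|10⟩ + (-0.07724 + 0.1391i)|11⟩

C-S leaves the control-|0⟩ kets |00⟩, |01⟩ unchanged and applies S to qubit 1 on the control-|1⟩ pair (|10⟩, |11⟩).
S = [[1, 0], [0, i]].
With a = amp(|10⟩) = (-0.1444 + 0.1444i) and b = amp(|11⟩) = (0.1391 + 0.07724i):
new amp(|10⟩) = (1)·a = (-0.1444 + 0.1444i)
new amp(|11⟩) = (i)·b = (-0.07724 + 0.1391i)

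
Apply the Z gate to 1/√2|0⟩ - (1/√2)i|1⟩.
1/√2|0⟩ + (1/√2)i|1⟩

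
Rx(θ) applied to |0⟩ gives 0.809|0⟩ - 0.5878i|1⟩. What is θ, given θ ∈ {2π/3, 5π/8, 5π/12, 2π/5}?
2π/5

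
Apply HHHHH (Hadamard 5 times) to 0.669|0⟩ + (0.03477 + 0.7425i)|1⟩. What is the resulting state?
(0.4976 + 0.525i)|0⟩ + (0.4485 - 0.525i)|1⟩

H² = I, so H^5 = H: a single Hadamard. With (a, b) = (0.669, (0.03477 + 0.7425i)), H gives ((a + b)/√2, (a − b)/√2) = ((0.4976 + 0.525i), (0.4485 - 0.525i)).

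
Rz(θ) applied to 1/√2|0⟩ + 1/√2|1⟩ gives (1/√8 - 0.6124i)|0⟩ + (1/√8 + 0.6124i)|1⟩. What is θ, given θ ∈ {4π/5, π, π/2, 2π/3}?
2π/3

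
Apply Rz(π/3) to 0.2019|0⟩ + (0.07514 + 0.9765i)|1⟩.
(0.1749 - 0.101i)|0⟩ + (-0.4232 + 0.8832i)|1⟩

Rz(π/3) = [[e^(−iθ/2), 0], [0, e^(iθ/2)]] with e^(±iθ/2) = cos(θ/2) ± i·sin(θ/2); θ = π/3, cos(θ/2) ≈ 0.866025, sin(θ/2) ≈ 0.5.
With a = amp(|0⟩) = 0.2019 and b = amp(|1⟩) = (0.07514 + 0.9765i):
new amp(|0⟩) = (0.866025 - 0.5i)·a = (0.1749 - 0.101i)
new amp(|1⟩) = (0.866025 + 0.5i)·b = (-0.4232 + 0.8832i)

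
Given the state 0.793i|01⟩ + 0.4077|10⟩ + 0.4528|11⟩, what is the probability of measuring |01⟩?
0.6288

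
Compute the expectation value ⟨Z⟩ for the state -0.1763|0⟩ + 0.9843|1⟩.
-0.9378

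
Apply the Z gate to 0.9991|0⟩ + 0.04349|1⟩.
0.9991|0⟩ - 0.04349|1⟩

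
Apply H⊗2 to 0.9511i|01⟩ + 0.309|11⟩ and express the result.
(0.1545 + 0.4756i)|00⟩ + (-0.1545 - 0.4756i)|01⟩ + (-0.1545 + 0.4756i)|10⟩ + (0.1545 - 0.4756i)|11⟩

H⊗2 gives amp(|y⟩) = (1/2) Σ_x (−1)^(x·y) amp(|x⟩), where x·y is the number of positions in which both x and y have a 1.
|00⟩: (0.9511i + 0.309)/2 = (0.1545 + 0.4756i)
|01⟩: (-0.9511i - 0.309)/2 = (-0.1545 - 0.4756i)
|10⟩: (0.9511i - 0.309)/2 = (-0.1545 + 0.4756i)
|11⟩: (-0.9511i + 0.309)/2 = (0.1545 - 0.4756i)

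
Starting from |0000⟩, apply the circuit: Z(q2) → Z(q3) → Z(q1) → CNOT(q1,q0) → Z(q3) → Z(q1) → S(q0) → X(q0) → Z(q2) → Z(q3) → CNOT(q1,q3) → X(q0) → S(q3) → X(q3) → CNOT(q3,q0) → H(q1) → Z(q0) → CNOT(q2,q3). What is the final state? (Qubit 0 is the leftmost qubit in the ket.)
-1/√2|1001⟩ - 1/√2|1101⟩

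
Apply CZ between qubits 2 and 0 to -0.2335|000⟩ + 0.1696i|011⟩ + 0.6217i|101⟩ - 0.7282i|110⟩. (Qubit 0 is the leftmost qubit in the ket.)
-0.2335|000⟩ + 0.1696i|011⟩ - 0.6217i|101⟩ - 0.7282i|110⟩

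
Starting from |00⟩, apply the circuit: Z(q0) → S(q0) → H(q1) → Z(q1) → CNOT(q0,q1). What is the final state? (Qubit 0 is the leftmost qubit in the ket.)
1/√2|00⟩ - 1/√2|01⟩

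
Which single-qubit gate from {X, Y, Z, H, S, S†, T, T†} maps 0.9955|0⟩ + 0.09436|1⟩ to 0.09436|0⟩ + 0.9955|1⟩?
X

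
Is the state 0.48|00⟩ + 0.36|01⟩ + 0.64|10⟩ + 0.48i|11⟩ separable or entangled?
Entangled

Writing the state as a|00⟩ + b|01⟩ + c|10⟩ + d|11⟩, it is a product state iff ad − bc = 0.
Here (a, b, c, d) = (0.48, 0.36, 0.64, 0.48i): ad − bc = (0.48)(0.48i) − (0.36)(0.64) = (-0.2304 + 0.2304i) ≠ 0, so the state is entangled.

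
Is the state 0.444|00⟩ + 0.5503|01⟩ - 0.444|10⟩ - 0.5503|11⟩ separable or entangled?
Separable

Writing the state as a|00⟩ + b|01⟩ + c|10⟩ + d|11⟩, it is a product state iff ad − bc = 0.
Here (a, b, c, d) = (0.444, 0.5503, -0.444, -0.5503): ad − bc = (0.444)(-0.5503) − (0.5503)(-0.444) = 0, so the state is separable.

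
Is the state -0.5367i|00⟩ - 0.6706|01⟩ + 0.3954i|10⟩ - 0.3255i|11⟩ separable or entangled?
Entangled

Writing the state as a|00⟩ + b|01⟩ + c|10⟩ + d|11⟩, it is a product state iff ad − bc = 0.
Here (a, b, c, d) = (-0.5367i, -0.6706, 0.3954i, -0.3255i): ad − bc = (-0.5367i)(-0.3255i) − (-0.6706)(0.3954i) = (-0.1747 + 0.2652i) ≠ 0, so the state is entangled.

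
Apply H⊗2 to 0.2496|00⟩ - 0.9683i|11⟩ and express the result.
(0.1248 - 0.4842i)|00⟩ + (0.1248 + 0.4842i)|01⟩ + (0.1248 + 0.4842i)|10⟩ + (0.1248 - 0.4842i)|11⟩

H⊗2 gives amp(|y⟩) = (1/2) Σ_x (−1)^(x·y) amp(|x⟩), where x·y is the number of positions in which both x and y have a 1.
|00⟩: (0.2496 - 0.9683i)/2 = (0.1248 - 0.4842i)
|01⟩: (0.2496 + 0.9683i)/2 = (0.1248 + 0.4842i)
|10⟩: (0.2496 + 0.9683i)/2 = (0.1248 + 0.4842i)
|11⟩: (0.2496 - 0.9683i)/2 = (0.1248 - 0.4842i)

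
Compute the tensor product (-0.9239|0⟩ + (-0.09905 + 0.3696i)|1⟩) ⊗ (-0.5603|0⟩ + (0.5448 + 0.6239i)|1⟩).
0.5177|00⟩ + (-0.5033 - 0.5764i)|01⟩ + (0.0555 - 0.2071i)|10⟩ + (-0.2846 + 0.1396i)|11⟩

amp(|b₁b₂…⟩) = product of the factor amplitudes for bits b₁, b₂, …; only kets whose every factor amplitude is nonzero survive.
|00⟩: (-0.9239)(-0.5603) = 0.5177
|01⟩: (-0.9239)(0.5448 + 0.6239i) = (-0.5033 - 0.5764i)
|10⟩: (-0.09905 + 0.3696i)(-0.5603) = (0.0555 - 0.2071i)
|11⟩: (-0.09905 + 0.3696i)(0.5448 + 0.6239i) = (-0.2846 + 0.1396i)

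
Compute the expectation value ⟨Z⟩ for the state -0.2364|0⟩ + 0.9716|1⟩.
-0.8881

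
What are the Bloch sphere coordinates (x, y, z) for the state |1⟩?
(0, 0, -1)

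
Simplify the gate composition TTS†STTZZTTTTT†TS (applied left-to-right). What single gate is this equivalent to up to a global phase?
S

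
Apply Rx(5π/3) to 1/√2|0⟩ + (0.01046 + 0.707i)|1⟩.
(-0.2589 - 0.00523i)|0⟩ + (-0.009059 - 0.9658i)|1⟩

Rx(5π/3) = [[cos(θ/2), −i·sin(θ/2)], [−i·sin(θ/2), cos(θ/2)]]; θ = 5π/3, cos(θ/2) ≈ -0.866025, sin(θ/2) ≈ 0.5.
With a = amp(|0⟩) = 1/√2 and b = amp(|1⟩) = (0.01046 + 0.707i):
new amp(|0⟩) = (-0.866025)·a + (-0.5i)·b = (-0.2589 - 0.00523i)
new amp(|1⟩) = (-0.5i)·a + (-0.866025)·b = (-0.009059 - 0.9658i)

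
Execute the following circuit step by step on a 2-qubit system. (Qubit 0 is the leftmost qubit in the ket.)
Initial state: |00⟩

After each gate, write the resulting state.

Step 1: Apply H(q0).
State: 1/√2|00⟩ + 1/√2|10⟩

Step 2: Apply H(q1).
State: 1/2|00⟩ + 1/2|01⟩ + 1/2|10⟩ + 1/2|11⟩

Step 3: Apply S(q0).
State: 1/2|00⟩ + 1/2|01⟩ + (1/2)i|10⟩ + (1/2)i|11⟩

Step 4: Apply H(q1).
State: 1/√2|00⟩ + (1/√2)i|10⟩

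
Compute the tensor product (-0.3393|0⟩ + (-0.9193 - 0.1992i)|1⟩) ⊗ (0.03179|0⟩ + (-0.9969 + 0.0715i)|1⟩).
-0.01079|00⟩ + (0.3382 - 0.02426i)|01⟩ + (-0.02922 - 0.006333i)|10⟩ + (0.9307 + 0.1329i)|11⟩

amp(|b₁b₂…⟩) = product of the factor amplitudes for bits b₁, b₂, …; only kets whose every factor amplitude is nonzero survive.
|00⟩: (-0.3393)(0.03179) = -0.01079
|01⟩: (-0.3393)(-0.9969 + 0.0715i) = (0.3382 - 0.02426i)
|10⟩: (-0.9193 - 0.1992i)(0.03179) = (-0.02922 - 0.006333i)
|11⟩: (-0.9193 - 0.1992i)(-0.9969 + 0.0715i) = (0.9307 + 0.1329i)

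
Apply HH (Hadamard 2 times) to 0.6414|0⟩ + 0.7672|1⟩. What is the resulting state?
0.6414|0⟩ + 0.7672|1⟩

H² = I, so an even number of Hadamards cancels: H^2 = I and the state is unchanged.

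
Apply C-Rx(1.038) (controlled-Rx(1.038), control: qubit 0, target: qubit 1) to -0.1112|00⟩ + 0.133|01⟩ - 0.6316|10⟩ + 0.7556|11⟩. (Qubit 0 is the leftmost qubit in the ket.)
-0.1112|00⟩ + 0.133|01⟩ + (-0.5484 - 0.3748i)|10⟩ + (0.6561 + 0.3133i)|11⟩

C-Rx(1.038) leaves the control-|0⟩ kets |00⟩, |01⟩ unchanged and applies Rx(1.038) to qubit 1 on the control-|1⟩ pair (|10⟩, |11⟩).
Rx(1.038) = [[cos(θ/2), −i·sin(θ/2)], [−i·sin(θ/2), cos(θ/2)]]; θ = 1.038, cos(θ/2) ≈ 0.868316, sin(θ/2) ≈ 0.496012.
With a = amp(|10⟩) = -0.6316 and b = amp(|11⟩) = 0.7556:
new amp(|10⟩) = (0.868316)·a + (-0.496012i)·b = (-0.5484 - 0.3748i)
new amp(|11⟩) = (-0.496012i)·a + (0.868316)·b = (0.6561 + 0.3133i)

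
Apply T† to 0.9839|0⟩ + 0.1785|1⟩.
0.9839|0⟩ + (0.1262 - 0.1262i)|1⟩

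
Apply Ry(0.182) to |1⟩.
-0.09087|0⟩ + 0.9959|1⟩

Ry(0.182) = [[cos(θ/2), −sin(θ/2)], [sin(θ/2), cos(θ/2)]]; θ = 0.182, cos(θ/2) ≈ 0.995862, sin(θ/2) ≈ 0.0908745.
With a = amp(|0⟩) = 0 and b = amp(|1⟩) = 1:
new amp(|0⟩) = (0.995862)·a + (-0.0908745)·b = -0.09087
new amp(|1⟩) = (0.0908745)·a + (0.995862)·b = 0.9959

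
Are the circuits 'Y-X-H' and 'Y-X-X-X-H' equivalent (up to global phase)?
Yes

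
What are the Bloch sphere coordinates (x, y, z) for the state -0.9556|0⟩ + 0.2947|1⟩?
(-0.5632, 0, 0.8263)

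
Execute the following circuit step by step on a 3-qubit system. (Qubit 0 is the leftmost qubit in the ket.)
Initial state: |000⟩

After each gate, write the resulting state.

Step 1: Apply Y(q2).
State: i|001⟩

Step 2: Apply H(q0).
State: (1/√2)i|001⟩ + (1/√2)i|101⟩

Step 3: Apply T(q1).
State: (1/√2)i|001⟩ + (1/√2)i|101⟩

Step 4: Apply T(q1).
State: (1/√2)i|001⟩ + (1/√2)i|101⟩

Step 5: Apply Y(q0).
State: 1/√2|001⟩ - 1/√2|101⟩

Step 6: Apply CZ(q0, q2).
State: 1/√2|001⟩ + 1/√2|101⟩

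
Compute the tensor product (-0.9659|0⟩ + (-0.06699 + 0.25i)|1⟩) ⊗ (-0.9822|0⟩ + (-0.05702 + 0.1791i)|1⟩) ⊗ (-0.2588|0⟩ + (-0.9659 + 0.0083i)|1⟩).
-0.2455|000⟩ + (-0.9164 + 0.007874i)|001⟩ + (-0.01425 + 0.04477i)|010⟩ + (-0.05176 + 0.1676i)|011⟩ + (-0.01703 + 0.06355i)|100⟩ + (-0.06152 + 0.2377i)|101⟩ + (0.0106 + 0.006794i)|110⟩ + (0.03978 + 0.02502i)|111⟩

amp(|b₁b₂…⟩) = product of the factor amplitudes for bits b₁, b₂, …; only kets whose every factor amplitude is nonzero survive.
|000⟩: (-0.9659)(-0.9822)(-0.2588) = -0.2455
|001⟩: (-0.9659)(-0.9822)(-0.9659 + 0.0083i) = (-0.9164 + 0.007874i)
|010⟩: (-0.9659)(-0.05702 + 0.1791i)(-0.2588) = (-0.01425 + 0.04477i)
|011⟩: (-0.9659)(-0.05702 + 0.1791i)(-0.9659 + 0.0083i) = (-0.05176 + 0.1676i)
|100⟩: (-0.06699 + 0.25i)(-0.9822)(-0.2588) = (-0.01703 + 0.06355i)
|101⟩: (-0.06699 + 0.25i)(-0.9822)(-0.9659 + 0.0083i) = (-0.06152 + 0.2377i)
|110⟩: (-0.06699 + 0.25i)(-0.05702 + 0.1791i)(-0.2588) = (0.0106 + 0.006794i)
|111⟩: (-0.06699 + 0.25i)(-0.05702 + 0.1791i)(-0.9659 + 0.0083i) = (0.03978 + 0.02502i)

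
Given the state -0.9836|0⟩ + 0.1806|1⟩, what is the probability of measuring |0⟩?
0.9675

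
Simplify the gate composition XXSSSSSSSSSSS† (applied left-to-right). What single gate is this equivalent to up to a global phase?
S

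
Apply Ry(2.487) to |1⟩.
-0.9469|0⟩ + 0.3215|1⟩

Ry(2.487) = [[cos(θ/2), −sin(θ/2)], [sin(θ/2), cos(θ/2)]]; θ = 2.487, cos(θ/2) ≈ 0.321484, sin(θ/2) ≈ 0.946915.
With a = amp(|0⟩) = 0 and b = amp(|1⟩) = 1:
new amp(|0⟩) = (0.321484)·a + (-0.946915)·b = -0.9469
new amp(|1⟩) = (0.946915)·a + (0.321484)·b = 0.3215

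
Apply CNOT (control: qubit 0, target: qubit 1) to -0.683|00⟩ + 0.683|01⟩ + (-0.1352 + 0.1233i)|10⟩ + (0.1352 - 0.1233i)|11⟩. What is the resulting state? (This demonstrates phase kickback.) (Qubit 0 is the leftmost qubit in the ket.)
-0.683|00⟩ + 0.683|01⟩ + (0.1352 - 0.1233i)|10⟩ + (-0.1352 + 0.1233i)|11⟩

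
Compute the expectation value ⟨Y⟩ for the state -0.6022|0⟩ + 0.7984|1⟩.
0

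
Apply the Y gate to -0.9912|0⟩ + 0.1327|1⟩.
-0.1327i|0⟩ - 0.9912i|1⟩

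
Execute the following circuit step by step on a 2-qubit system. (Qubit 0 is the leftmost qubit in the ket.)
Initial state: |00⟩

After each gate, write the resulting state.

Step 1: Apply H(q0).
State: 1/√2|00⟩ + 1/√2|10⟩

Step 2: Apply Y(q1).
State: (1/√2)i|01⟩ + (1/√2)i|11⟩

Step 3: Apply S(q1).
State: -1/√2|01⟩ - 1/√2|11⟩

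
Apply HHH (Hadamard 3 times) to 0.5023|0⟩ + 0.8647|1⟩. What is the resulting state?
0.9666|0⟩ - 0.2563|1⟩

H² = I, so H^3 = H: a single Hadamard. With (a, b) = (0.5023, 0.8647), H gives ((a + b)/√2, (a − b)/√2) = (0.9666, -0.2563).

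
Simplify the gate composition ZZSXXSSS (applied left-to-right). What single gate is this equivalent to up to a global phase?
I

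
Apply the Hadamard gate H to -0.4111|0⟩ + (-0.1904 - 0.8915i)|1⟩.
(-0.4253 - 0.6304i)|0⟩ + (-0.1561 + 0.6304i)|1⟩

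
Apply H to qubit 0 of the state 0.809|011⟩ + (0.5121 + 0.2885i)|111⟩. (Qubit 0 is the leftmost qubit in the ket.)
(0.9342 + 0.204i)|011⟩ + (0.2099 - 0.204i)|111⟩

H on qubit 0 mixes each pair of kets that differ only in qubit 0: amplitudes (a, b) of (|…0…⟩, |…1…⟩) become ((a + b)/√2, (a − b)/√2). Kets absent from the input have amplitude 0.
(|011⟩, |111⟩): (a, b) = (0.809, (0.5121 + 0.2885i)) → ((0.9342 + 0.204i), (0.2099 - 0.204i))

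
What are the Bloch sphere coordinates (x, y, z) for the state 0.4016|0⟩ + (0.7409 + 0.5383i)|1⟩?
(0.5951, 0.4324, -0.6774)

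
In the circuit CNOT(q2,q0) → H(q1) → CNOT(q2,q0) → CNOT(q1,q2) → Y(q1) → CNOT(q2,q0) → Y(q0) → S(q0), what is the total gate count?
8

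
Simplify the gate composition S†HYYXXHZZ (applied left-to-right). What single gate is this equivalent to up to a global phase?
S†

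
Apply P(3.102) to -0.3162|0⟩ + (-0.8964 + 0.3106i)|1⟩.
-0.3162|0⟩ + (0.8834 - 0.3458i)|1⟩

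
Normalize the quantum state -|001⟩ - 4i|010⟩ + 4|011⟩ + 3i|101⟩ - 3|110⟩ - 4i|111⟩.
-0.1222|001⟩ - 0.4887i|010⟩ + 0.4887|011⟩ + 0.3665i|101⟩ - 0.3665|110⟩ - 0.4887i|111⟩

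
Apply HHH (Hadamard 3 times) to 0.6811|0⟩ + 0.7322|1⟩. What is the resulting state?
0.9994|0⟩ - 0.03613|1⟩

H² = I, so H^3 = H: a single Hadamard. With (a, b) = (0.6811, 0.7322), H gives ((a + b)/√2, (a − b)/√2) = (0.9994, -0.03613).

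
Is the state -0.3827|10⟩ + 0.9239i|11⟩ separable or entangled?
Separable

Writing the state as a|00⟩ + b|01⟩ + c|10⟩ + d|11⟩, it is a product state iff ad − bc = 0.
Here (a, b, c, d) = (0, 0, -0.3827, 0.9239i): ad − bc = (0)(0.9239i) − (0)(-0.3827) = 0, so the state is separable.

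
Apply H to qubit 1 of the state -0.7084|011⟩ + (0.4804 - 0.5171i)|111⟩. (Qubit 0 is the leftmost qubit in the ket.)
-0.5009|001⟩ + 0.5009|011⟩ + (0.3397 - 0.3656i)|101⟩ + (-0.3397 + 0.3656i)|111⟩

H on qubit 1 mixes each pair of kets that differ only in qubit 1: amplitudes (a, b) of (|…0…⟩, |…1…⟩) become ((a + b)/√2, (a − b)/√2). Kets absent from the input have amplitude 0.
(|001⟩, |011⟩): (a, b) = (0, -0.7084) → (-0.5009, 0.5009)
(|101⟩, |111⟩): (a, b) = (0, (0.4804 - 0.5171i)) → ((0.3397 - 0.3656i), (-0.3397 + 0.3656i))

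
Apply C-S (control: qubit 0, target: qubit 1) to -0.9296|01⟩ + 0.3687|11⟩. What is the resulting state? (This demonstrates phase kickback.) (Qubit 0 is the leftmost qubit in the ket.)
-0.9296|01⟩ + 0.3687i|11⟩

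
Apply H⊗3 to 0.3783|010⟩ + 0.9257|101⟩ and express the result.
0.461|000⟩ - 0.1935|001⟩ + 0.1935|010⟩ - 0.461|011⟩ - 0.1935|100⟩ + 0.461|101⟩ - 0.461|110⟩ + 0.1935|111⟩

H⊗3 gives amp(|y⟩) = (1/2√2) Σ_x (−1)^(x·y) amp(|x⟩), where x·y is the number of positions in which both x and y have a 1.
|000⟩: (0.3783 + 0.9257)/(2√2) = 0.461
|001⟩: (0.3783 - 0.9257)/(2√2) = -0.1935
|010⟩: (-0.3783 + 0.9257)/(2√2) = 0.1935
|011⟩: (-0.3783 - 0.9257)/(2√2) = -0.461
|100⟩: (0.3783 - 0.9257)/(2√2) = -0.1935
|101⟩: (0.3783 + 0.9257)/(2√2) = 0.461
|110⟩: (-0.3783 - 0.9257)/(2√2) = -0.461
|111⟩: (-0.3783 + 0.9257)/(2√2) = 0.1935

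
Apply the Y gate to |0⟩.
i|1⟩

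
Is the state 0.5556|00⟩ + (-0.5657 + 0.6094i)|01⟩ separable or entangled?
Separable

Writing the state as a|00⟩ + b|01⟩ + c|10⟩ + d|11⟩, it is a product state iff ad − bc = 0.
Here (a, b, c, d) = (0.5556, (-0.5657 + 0.6094i), 0, 0): ad − bc = (0.5556)(0) − (-0.5657 + 0.6094i)(0) = 0, so the state is separable.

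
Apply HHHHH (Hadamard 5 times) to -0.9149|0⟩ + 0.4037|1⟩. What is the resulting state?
-0.3615|0⟩ - 0.9324|1⟩

H² = I, so H^5 = H: a single Hadamard. With (a, b) = (-0.9149, 0.4037), H gives ((a + b)/√2, (a − b)/√2) = (-0.3615, -0.9324).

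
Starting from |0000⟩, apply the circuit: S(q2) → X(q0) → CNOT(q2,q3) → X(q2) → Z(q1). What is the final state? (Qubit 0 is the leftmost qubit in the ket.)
|1010⟩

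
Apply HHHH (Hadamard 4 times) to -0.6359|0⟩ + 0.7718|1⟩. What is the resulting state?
-0.6359|0⟩ + 0.7718|1⟩

H² = I, so an even number of Hadamards cancels: H^4 = I and the state is unchanged.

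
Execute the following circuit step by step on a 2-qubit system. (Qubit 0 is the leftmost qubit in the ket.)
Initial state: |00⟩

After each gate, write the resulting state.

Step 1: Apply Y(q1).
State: i|01⟩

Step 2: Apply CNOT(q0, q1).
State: i|01⟩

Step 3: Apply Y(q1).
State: |00⟩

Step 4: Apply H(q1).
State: 1/√2|00⟩ + 1/√2|01⟩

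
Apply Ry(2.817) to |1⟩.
-0.9869|0⟩ + 0.1616|1⟩

Ry(2.817) = [[cos(θ/2), −sin(θ/2)], [sin(θ/2), cos(θ/2)]]; θ = 2.817, cos(θ/2) ≈ 0.161585, sin(θ/2) ≈ 0.986859.
With a = amp(|0⟩) = 0 and b = amp(|1⟩) = 1:
new amp(|0⟩) = (0.161585)·a + (-0.986859)·b = -0.9869
new amp(|1⟩) = (0.986859)·a + (0.161585)·b = 0.1616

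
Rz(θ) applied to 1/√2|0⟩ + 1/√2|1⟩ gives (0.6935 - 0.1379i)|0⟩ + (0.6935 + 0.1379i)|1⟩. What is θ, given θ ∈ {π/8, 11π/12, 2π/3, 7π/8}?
π/8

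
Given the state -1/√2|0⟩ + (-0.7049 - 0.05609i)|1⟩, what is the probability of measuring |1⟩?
0.5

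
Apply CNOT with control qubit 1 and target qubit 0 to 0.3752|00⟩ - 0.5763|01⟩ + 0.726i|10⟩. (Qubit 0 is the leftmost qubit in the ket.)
0.3752|00⟩ + 0.726i|10⟩ - 0.5763|11⟩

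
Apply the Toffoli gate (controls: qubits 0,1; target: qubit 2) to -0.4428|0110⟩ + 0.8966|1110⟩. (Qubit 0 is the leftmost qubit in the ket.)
-0.4428|0110⟩ + 0.8966|1100⟩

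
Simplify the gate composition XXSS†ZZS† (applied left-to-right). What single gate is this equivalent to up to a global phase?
S†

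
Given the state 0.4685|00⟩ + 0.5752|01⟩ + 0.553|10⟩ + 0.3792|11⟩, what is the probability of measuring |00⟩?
0.2195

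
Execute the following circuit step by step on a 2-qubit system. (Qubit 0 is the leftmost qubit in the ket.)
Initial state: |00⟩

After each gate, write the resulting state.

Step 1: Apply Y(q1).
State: i|01⟩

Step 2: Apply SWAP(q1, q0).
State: i|10⟩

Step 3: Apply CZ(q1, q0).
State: i|10⟩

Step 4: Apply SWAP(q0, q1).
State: i|01⟩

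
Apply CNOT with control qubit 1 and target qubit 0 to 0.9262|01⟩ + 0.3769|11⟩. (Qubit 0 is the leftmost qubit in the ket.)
0.3769|01⟩ + 0.9262|11⟩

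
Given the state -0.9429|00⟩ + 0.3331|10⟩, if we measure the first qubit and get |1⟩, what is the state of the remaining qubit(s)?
|0⟩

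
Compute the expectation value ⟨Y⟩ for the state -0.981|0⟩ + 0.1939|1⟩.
0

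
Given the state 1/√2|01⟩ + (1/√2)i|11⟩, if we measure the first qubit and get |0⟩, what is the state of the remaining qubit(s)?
|1⟩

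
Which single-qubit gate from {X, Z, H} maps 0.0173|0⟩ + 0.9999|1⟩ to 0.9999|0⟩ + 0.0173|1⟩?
X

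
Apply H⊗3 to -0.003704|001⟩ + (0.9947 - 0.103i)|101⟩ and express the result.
(0.3504 - 0.03642i)|000⟩ + (-0.3504 + 0.03642i)|001⟩ + (0.3504 - 0.03642i)|010⟩ + (-0.3504 + 0.03642i)|011⟩ + (-0.353 + 0.03642i)|100⟩ + (0.353 - 0.03642i)|101⟩ + (-0.353 + 0.03642i)|110⟩ + (0.353 - 0.03642i)|111⟩

H⊗3 gives amp(|y⟩) = (1/2√2) Σ_x (−1)^(x·y) amp(|x⟩), where x·y is the number of positions in which both x and y have a 1.
|000⟩: (-0.003704 + (0.9947 - 0.103i))/(2√2) = (0.3504 - 0.03642i)
|001⟩: (0.003704 - (0.9947 - 0.103i))/(2√2) = (-0.3504 + 0.03642i)
|010⟩: (-0.003704 + (0.9947 - 0.103i))/(2√2) = (0.3504 - 0.03642i)
|011⟩: (0.003704 - (0.9947 - 0.103i))/(2√2) = (-0.3504 + 0.03642i)
|100⟩: (-0.003704 - (0.9947 - 0.103i))/(2√2) = (-0.353 + 0.03642i)
|101⟩: (0.003704 + (0.9947 - 0.103i))/(2√2) = (0.353 - 0.03642i)
|110⟩: (-0.003704 - (0.9947 - 0.103i))/(2√2) = (-0.353 + 0.03642i)
|111⟩: (0.003704 + (0.9947 - 0.103i))/(2√2) = (0.353 - 0.03642i)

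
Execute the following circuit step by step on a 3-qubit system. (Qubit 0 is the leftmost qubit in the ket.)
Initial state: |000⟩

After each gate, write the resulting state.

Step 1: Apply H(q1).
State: 1/√2|000⟩ + 1/√2|010⟩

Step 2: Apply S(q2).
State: 1/√2|000⟩ + 1/√2|010⟩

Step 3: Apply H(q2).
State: 1/2|000⟩ + 1/2|001⟩ + 1/2|010⟩ + 1/2|011⟩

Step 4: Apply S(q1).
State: 1/2|000⟩ + 1/2|001⟩ + (1/2)i|010⟩ + (1/2)i|011⟩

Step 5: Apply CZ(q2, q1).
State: 1/2|000⟩ + 1/2|001⟩ + (1/2)i|010⟩ - (1/2)i|011⟩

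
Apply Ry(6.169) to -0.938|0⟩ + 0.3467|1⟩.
0.9167|0⟩ - 0.3997|1⟩

Ry(6.169) = [[cos(θ/2), −sin(θ/2)], [sin(θ/2), cos(θ/2)]]; θ = 6.169, cos(θ/2) ≈ -0.998371, sin(θ/2) ≈ 0.0570616.
With a = amp(|0⟩) = -0.938 and b = amp(|1⟩) = 0.3467:
new amp(|0⟩) = (-0.998371)·a + (-0.0570616)·b = 0.9167
new amp(|1⟩) = (0.0570616)·a + (-0.998371)·b = -0.3997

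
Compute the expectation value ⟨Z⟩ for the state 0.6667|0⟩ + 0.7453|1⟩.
-0.111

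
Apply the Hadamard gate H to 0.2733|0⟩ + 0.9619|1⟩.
0.8734|0⟩ - 0.4869|1⟩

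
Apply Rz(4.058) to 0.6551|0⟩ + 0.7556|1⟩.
(-0.2898 - 0.5875i)|0⟩ + (-0.3342 + 0.6777i)|1⟩

Rz(4.058) = [[e^(−iθ/2), 0], [0, e^(iθ/2)]] with e^(±iθ/2) = cos(θ/2) ± i·sin(θ/2); θ = 4.058, cos(θ/2) ≈ -0.442338, sin(θ/2) ≈ 0.896849.
With a = amp(|0⟩) = 0.6551 and b = amp(|1⟩) = 0.7556:
new amp(|0⟩) = (-0.442338 - 0.896849i)·a = (-0.2898 - 0.5875i)
new amp(|1⟩) = (-0.442338 + 0.896849i)·b = (-0.3342 + 0.6777i)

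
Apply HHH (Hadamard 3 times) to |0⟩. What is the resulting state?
1/√2|0⟩ + 1/√2|1⟩

H² = I, so H^3 = H: a single Hadamard. With (a, b) = (1, 0), H gives ((a + b)/√2, (a − b)/√2) = (1/√2, 1/√2).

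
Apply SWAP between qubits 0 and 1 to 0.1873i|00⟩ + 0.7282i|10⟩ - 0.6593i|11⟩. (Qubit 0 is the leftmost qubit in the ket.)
0.1873i|00⟩ + 0.7282i|01⟩ - 0.6593i|11⟩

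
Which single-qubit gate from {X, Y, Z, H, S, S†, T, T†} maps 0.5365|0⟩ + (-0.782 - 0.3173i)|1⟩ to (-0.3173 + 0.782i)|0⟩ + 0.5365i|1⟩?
Y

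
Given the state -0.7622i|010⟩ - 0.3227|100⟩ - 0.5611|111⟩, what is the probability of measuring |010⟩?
0.5809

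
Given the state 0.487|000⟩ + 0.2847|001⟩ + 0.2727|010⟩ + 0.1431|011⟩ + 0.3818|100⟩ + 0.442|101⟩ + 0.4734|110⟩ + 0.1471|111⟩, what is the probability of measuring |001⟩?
0.08105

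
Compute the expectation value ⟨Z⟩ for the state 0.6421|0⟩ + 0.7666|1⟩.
-0.1754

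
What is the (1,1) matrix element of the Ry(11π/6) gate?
-0.9659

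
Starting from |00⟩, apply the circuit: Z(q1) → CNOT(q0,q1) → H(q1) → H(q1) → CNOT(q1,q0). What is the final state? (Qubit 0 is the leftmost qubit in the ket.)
|00⟩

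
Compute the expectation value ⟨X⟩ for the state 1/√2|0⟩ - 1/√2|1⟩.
-1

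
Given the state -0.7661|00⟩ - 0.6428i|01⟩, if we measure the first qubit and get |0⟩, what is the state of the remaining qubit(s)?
-0.7661|0⟩ - 0.6428i|1⟩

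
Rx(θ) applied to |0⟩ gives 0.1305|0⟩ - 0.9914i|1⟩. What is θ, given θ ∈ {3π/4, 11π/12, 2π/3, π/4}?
11π/12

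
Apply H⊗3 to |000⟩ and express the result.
1/√8|000⟩ + 1/√8|001⟩ + 1/√8|010⟩ + 1/√8|011⟩ + 1/√8|100⟩ + 1/√8|101⟩ + 1/√8|110⟩ + 1/√8|111⟩

H⊗3 gives amp(|y⟩) = (1/2√2) Σ_x (−1)^(x·y) amp(|x⟩), where x·y is the number of positions in which both x and y have a 1.
|000⟩: (1)/(2√2) = 1/√8
|001⟩: (1)/(2√2) = 1/√8
|010⟩: (1)/(2√2) = 1/√8
|011⟩: (1)/(2√2) = 1/√8
|100⟩: (1)/(2√2) = 1/√8
|101⟩: (1)/(2√2) = 1/√8
|110⟩: (1)/(2√2) = 1/√8
|111⟩: (1)/(2√2) = 1/√8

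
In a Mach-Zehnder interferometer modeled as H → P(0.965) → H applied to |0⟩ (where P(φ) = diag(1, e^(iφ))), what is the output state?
(0.7847 + 0.411i)|0⟩ + (0.2153 - 0.411i)|1⟩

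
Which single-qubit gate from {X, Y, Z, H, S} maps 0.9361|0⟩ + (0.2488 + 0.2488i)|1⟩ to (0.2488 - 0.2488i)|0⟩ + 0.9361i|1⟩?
Y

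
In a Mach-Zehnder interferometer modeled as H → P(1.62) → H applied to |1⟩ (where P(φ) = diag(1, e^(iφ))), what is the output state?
(0.5246 - 0.4994i)|0⟩ + (0.4754 + 0.4994i)|1⟩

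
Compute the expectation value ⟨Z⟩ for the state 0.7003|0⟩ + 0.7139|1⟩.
-0.01923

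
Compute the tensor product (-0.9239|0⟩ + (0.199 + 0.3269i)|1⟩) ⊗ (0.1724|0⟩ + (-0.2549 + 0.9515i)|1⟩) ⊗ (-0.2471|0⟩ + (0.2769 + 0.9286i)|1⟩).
0.03936|000⟩ + (-0.0441 - 0.1479i)|001⟩ + (-0.05819 + 0.2172i)|010⟩ + (0.8815 - 0.02473i)|011⟩ + (-0.008477 - 0.01393i)|100⟩ + (-0.04283 + 0.04746i)|101⟩ + (0.08939 - 0.0262i)|110⟩ + (-0.1986 - 0.3066i)|111⟩

amp(|b₁b₂…⟩) = product of the factor amplitudes for bits b₁, b₂, …; only kets whose every factor amplitude is nonzero survive.
|000⟩: (-0.9239)(0.1724)(-0.2471) = 0.03936
|001⟩: (-0.9239)(0.1724)(0.2769 + 0.9286i) = (-0.0441 - 0.1479i)
|010⟩: (-0.9239)(-0.2549 + 0.9515i)(-0.2471) = (-0.05819 + 0.2172i)
|011⟩: (-0.9239)(-0.2549 + 0.9515i)(0.2769 + 0.9286i) = (0.8815 - 0.02473i)
|100⟩: (0.199 + 0.3269i)(0.1724)(-0.2471) = (-0.008477 - 0.01393i)
|101⟩: (0.199 + 0.3269i)(0.1724)(0.2769 + 0.9286i) = (-0.04283 + 0.04746i)
|110⟩: (0.199 + 0.3269i)(-0.2549 + 0.9515i)(-0.2471) = (0.08939 - 0.0262i)
|111⟩: (0.199 + 0.3269i)(-0.2549 + 0.9515i)(0.2769 + 0.9286i) = (-0.1986 - 0.3066i)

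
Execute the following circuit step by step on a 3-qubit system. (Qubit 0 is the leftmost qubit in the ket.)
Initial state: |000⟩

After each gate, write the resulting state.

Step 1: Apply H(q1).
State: 1/√2|000⟩ + 1/√2|010⟩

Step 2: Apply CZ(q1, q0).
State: 1/√2|000⟩ + 1/√2|010⟩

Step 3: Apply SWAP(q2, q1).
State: 1/√2|000⟩ + 1/√2|001⟩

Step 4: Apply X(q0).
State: 1/√2|100⟩ + 1/√2|101⟩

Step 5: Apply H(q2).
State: |100⟩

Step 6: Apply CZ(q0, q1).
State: |100⟩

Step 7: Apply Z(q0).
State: -|100⟩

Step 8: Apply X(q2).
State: -|101⟩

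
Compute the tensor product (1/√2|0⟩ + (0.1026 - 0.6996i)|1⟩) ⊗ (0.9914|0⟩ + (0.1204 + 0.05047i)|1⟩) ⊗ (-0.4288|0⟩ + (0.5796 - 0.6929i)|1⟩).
-0.3006|000⟩ + (0.4063 - 0.4857i)|001⟩ + (-0.03651 - 0.0153i)|010⟩ + (0.07407 - 0.03831i)|011⟩ + (-0.04362 + 0.2974i)|100⟩ + (-0.4216 - 0.4725i)|101⟩ + (-0.02044 + 0.0339i)|110⟩ + (-0.02715 - 0.07884i)|111⟩

amp(|b₁b₂…⟩) = product of the factor amplitudes for bits b₁, b₂, …; only kets whose every factor amplitude is nonzero survive.
|000⟩: (1/√2)(0.9914)(-0.4288) = -0.3006
|001⟩: (1/√2)(0.9914)(0.5796 - 0.6929i) = (0.4063 - 0.4857i)
|010⟩: (1/√2)(0.1204 + 0.05047i)(-0.4288) = (-0.03651 - 0.0153i)
|011⟩: (1/√2)(0.1204 + 0.05047i)(0.5796 - 0.6929i) = (0.07407 - 0.03831i)
|100⟩: (0.1026 - 0.6996i)(0.9914)(-0.4288) = (-0.04362 + 0.2974i)
|101⟩: (0.1026 - 0.6996i)(0.9914)(0.5796 - 0.6929i) = (-0.4216 - 0.4725i)
|110⟩: (0.1026 - 0.6996i)(0.1204 + 0.05047i)(-0.4288) = (-0.02044 + 0.0339i)
|111⟩: (0.1026 - 0.6996i)(0.1204 + 0.05047i)(0.5796 - 0.6929i) = (-0.02715 - 0.07884i)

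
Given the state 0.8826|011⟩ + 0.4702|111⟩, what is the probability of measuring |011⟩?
0.779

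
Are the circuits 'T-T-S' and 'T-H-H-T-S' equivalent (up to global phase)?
Yes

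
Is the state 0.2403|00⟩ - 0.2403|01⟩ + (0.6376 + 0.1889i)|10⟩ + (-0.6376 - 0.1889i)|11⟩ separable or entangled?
Separable

Writing the state as a|00⟩ + b|01⟩ + c|10⟩ + d|11⟩, it is a product state iff ad − bc = 0.
Here (a, b, c, d) = (0.2403, -0.2403, (0.6376 + 0.1889i), (-0.6376 - 0.1889i)): ad − bc = (0.2403)(-0.6376 - 0.1889i) − (-0.2403)(0.6376 + 0.1889i) = 0, so the state is separable.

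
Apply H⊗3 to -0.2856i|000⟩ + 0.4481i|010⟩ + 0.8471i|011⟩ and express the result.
0.3569i|000⟩ - 0.242i|001⟩ - 0.5589i|010⟩ + 0.04009i|011⟩ + 0.3569i|100⟩ - 0.242i|101⟩ - 0.5589i|110⟩ + 0.04009i|111⟩

H⊗3 gives amp(|y⟩) = (1/2√2) Σ_x (−1)^(x·y) amp(|x⟩), where x·y is the number of positions in which both x and y have a 1.
|000⟩: (-0.2856i + 0.4481i + 0.8471i)/(2√2) = 0.3569i
|001⟩: (-0.2856i + 0.4481i - 0.8471i)/(2√2) = -0.242i
|010⟩: (-0.2856i - 0.4481i - 0.8471i)/(2√2) = -0.5589i
|011⟩: (-0.2856i - 0.4481i + 0.8471i)/(2√2) = 0.04009i
|100⟩: (-0.2856i + 0.4481i + 0.8471i)/(2√2) = 0.3569i
|101⟩: (-0.2856i + 0.4481i - 0.8471i)/(2√2) = -0.242i
|110⟩: (-0.2856i - 0.4481i - 0.8471i)/(2√2) = -0.5589i
|111⟩: (-0.2856i - 0.4481i + 0.8471i)/(2√2) = 0.04009i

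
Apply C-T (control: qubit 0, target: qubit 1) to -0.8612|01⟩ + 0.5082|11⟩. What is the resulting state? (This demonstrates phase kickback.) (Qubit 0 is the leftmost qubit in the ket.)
-0.8612|01⟩ + (0.3594 + 0.3594i)|11⟩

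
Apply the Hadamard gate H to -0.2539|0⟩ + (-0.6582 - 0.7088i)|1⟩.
(-0.645 - 0.5012i)|0⟩ + (0.2859 + 0.5012i)|1⟩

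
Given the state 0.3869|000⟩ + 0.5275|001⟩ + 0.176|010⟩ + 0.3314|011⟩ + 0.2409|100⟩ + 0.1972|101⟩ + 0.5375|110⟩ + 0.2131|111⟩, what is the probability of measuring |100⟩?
0.05803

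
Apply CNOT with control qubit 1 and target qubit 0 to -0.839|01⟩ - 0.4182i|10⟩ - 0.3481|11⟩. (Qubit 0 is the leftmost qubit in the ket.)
-0.3481|01⟩ - 0.4182i|10⟩ - 0.839|11⟩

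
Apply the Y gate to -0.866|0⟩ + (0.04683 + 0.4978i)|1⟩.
(0.4978 - 0.04683i)|0⟩ - 0.866i|1⟩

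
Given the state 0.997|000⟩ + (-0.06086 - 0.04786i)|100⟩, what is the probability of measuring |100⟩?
0.005995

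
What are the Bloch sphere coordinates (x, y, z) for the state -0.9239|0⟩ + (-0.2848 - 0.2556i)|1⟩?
(0.5263, 0.4723, 0.7071)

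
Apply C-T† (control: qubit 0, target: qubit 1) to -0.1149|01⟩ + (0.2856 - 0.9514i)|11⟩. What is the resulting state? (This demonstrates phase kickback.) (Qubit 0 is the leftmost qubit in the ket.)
-0.1149|01⟩ + (-0.4708 - 0.8747i)|11⟩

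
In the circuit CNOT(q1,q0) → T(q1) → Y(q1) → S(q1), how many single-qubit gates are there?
3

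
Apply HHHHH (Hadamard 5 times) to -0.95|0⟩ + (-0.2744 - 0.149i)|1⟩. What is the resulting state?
(-0.8658 - 0.1054i)|0⟩ + (-0.4777 + 0.1054i)|1⟩

H² = I, so H^5 = H: a single Hadamard. With (a, b) = (-0.95, (-0.2744 - 0.149i)), H gives ((a + b)/√2, (a − b)/√2) = ((-0.8658 - 0.1054i), (-0.4777 + 0.1054i)).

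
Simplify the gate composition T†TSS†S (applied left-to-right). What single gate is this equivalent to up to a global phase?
S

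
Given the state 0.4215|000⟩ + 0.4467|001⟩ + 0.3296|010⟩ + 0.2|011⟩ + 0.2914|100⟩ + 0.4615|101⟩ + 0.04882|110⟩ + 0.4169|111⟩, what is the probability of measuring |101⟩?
0.213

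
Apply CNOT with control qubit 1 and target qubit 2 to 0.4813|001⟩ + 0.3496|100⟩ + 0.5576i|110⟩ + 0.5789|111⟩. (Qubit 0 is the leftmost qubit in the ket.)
0.4813|001⟩ + 0.3496|100⟩ + 0.5789|110⟩ + 0.5576i|111⟩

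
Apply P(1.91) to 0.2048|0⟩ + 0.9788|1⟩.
0.2048|0⟩ + (-0.3257 + 0.923i)|1⟩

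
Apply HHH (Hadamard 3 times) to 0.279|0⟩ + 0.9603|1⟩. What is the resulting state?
0.8763|0⟩ - 0.4818|1⟩

H² = I, so H^3 = H: a single Hadamard. With (a, b) = (0.279, 0.9603), H gives ((a + b)/√2, (a − b)/√2) = (0.8763, -0.4818).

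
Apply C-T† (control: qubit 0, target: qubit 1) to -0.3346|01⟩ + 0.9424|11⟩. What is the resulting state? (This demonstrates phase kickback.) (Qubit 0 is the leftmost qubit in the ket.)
-0.3346|01⟩ + (0.6664 - 0.6664i)|11⟩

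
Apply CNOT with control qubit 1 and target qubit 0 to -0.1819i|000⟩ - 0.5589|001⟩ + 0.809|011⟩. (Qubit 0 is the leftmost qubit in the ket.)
-0.1819i|000⟩ - 0.5589|001⟩ + 0.809|111⟩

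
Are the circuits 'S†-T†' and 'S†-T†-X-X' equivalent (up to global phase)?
Yes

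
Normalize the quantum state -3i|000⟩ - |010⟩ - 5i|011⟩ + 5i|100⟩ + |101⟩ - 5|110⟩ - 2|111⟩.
-0.3162i|000⟩ - 0.1054|010⟩ - 0.527i|011⟩ + 0.527i|100⟩ + 0.1054|101⟩ - 0.527|110⟩ - 0.2108|111⟩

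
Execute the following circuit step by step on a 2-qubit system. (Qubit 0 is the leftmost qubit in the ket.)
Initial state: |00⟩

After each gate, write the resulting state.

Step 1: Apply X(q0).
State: |10⟩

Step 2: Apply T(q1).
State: |10⟩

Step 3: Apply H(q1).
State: 1/√2|10⟩ + 1/√2|11⟩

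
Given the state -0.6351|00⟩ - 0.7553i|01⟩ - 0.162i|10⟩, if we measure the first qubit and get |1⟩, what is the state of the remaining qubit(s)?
-i|0⟩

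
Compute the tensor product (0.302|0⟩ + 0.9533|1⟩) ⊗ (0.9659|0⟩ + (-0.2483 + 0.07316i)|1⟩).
0.2917|00⟩ + (-0.07499 + 0.02209i)|01⟩ + 0.9208|10⟩ + (-0.2367 + 0.06974i)|11⟩

amp(|b₁b₂…⟩) = product of the factor amplitudes for bits b₁, b₂, …; only kets whose every factor amplitude is nonzero survive.
|00⟩: (0.302)(0.9659) = 0.2917
|01⟩: (0.302)(-0.2483 + 0.07316i) = (-0.07499 + 0.02209i)
|10⟩: (0.9533)(0.9659) = 0.9208
|11⟩: (0.9533)(-0.2483 + 0.07316i) = (-0.2367 + 0.06974i)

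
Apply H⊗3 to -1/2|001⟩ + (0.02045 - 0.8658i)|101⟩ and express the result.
(-0.1695 - 0.3061i)|000⟩ + (0.1695 + 0.3061i)|001⟩ + (-0.1695 - 0.3061i)|010⟩ + (0.1695 + 0.3061i)|011⟩ + (-0.184 + 0.3061i)|100⟩ + (0.184 - 0.3061i)|101⟩ + (-0.184 + 0.3061i)|110⟩ + (0.184 - 0.3061i)|111⟩

H⊗3 gives amp(|y⟩) = (1/2√2) Σ_x (−1)^(x·y) amp(|x⟩), where x·y is the number of positions in which both x and y have a 1.
|000⟩: (-1/2 + (0.02045 - 0.8658i))/(2√2) = (-0.1695 - 0.3061i)
|001⟩: (1/2 - (0.02045 - 0.8658i))/(2√2) = (0.1695 + 0.3061i)
|010⟩: (-1/2 + (0.02045 - 0.8658i))/(2√2) = (-0.1695 - 0.3061i)
|011⟩: (1/2 - (0.02045 - 0.8658i))/(2√2) = (0.1695 + 0.3061i)
|100⟩: (-1/2 - (0.02045 - 0.8658i))/(2√2) = (-0.184 + 0.3061i)
|101⟩: (1/2 + (0.02045 - 0.8658i))/(2√2) = (0.184 - 0.3061i)
|110⟩: (-1/2 - (0.02045 - 0.8658i))/(2√2) = (-0.184 + 0.3061i)
|111⟩: (1/2 + (0.02045 - 0.8658i))/(2√2) = (0.184 - 0.3061i)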